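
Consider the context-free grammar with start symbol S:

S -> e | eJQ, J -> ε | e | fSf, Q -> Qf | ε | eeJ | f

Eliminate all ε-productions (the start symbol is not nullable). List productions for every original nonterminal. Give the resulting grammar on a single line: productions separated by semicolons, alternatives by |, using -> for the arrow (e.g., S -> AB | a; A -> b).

Nullable set: {J, Q}.
S -> eJQ: J, Q nullable, giving e | eJ | eJQ | eQ.
Drop J -> ε.
Drop Q -> ε.
Q -> Qf: Q nullable, giving Qf | f.
Q -> eeJ: J nullable, giving ee | eeJ.
Unchanged (no nullable symbols): S -> e; J -> e; J -> fSf; Q -> f.

S -> e | eJ | eQ | eJQ; J -> e | fSf; Q -> f | Qf | ee | eeJ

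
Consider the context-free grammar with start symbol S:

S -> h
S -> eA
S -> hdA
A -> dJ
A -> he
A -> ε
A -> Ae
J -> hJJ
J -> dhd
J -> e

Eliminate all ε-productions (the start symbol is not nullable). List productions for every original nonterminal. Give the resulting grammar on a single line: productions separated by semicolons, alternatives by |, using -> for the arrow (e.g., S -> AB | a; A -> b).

Nullable set: {A}.
S -> eA: A nullable, giving e | eA.
S -> hdA: A nullable, giving hd | hdA.
Drop A -> ε.
A -> Ae: A nullable, giving Ae | e.
Unchanged (no nullable symbols): S -> h; A -> dJ; A -> he; J -> dhd; J -> e; J -> hJJ.

S -> e | h | eA | hd | hdA; A -> e | Ae | dJ | he; J -> e | dhd | hJJ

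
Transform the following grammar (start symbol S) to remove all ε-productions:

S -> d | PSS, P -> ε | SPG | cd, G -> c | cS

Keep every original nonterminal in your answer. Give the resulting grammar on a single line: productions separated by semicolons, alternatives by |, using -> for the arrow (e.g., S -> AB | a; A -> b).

S -> d | SS | PSS; G -> c | cS; P -> SG | cd | SPG

Nullable set: {P}.
S -> PSS: P nullable, giving PSS | SS.
Drop P -> ε.
P -> SPG: P nullable, giving SG | SPG.
Unchanged (no nullable symbols): S -> d; G -> c; G -> cS; P -> cd.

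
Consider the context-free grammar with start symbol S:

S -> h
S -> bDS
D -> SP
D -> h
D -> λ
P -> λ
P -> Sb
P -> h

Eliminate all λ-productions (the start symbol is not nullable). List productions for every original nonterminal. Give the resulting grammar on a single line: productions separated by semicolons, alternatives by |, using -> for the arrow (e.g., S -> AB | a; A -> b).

Nullable set: {D, P}.
S -> bDS: D nullable, giving bDS | bS.
Drop D -> λ.
D -> SP: P nullable, giving S | SP.
Drop P -> λ.
Unchanged (no nullable symbols): S -> h; D -> h; P -> Sb; P -> h.

S -> h | bS | bDS; D -> S | h | SP; P -> h | Sb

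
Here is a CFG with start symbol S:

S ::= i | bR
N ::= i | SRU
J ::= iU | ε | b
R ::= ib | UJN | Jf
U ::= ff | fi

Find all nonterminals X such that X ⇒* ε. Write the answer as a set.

Directly nullable (have an ε-rule): {J}.
Not nullable: N, R, S, U — each has a terminal in every rule's right-hand side or depends on a non-nullable symbol.

{J}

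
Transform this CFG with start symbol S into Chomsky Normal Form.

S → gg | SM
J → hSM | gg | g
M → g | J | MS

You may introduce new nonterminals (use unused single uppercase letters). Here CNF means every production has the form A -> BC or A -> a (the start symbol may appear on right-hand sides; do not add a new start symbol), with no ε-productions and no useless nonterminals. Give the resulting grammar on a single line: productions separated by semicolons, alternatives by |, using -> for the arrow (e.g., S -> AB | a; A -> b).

No ε-productions.
After unit-elimination: S -> SM | gg; J -> g | gg | hSM; M -> g | MS | gg | hSM.
TERM: introduce A -> g, B -> h and substitute in every rule of length ≥2.
BIN: J -> BSM becomes J -> BC, C -> SM; M -> BSM becomes M -> BD, D -> SM.
Drop unreachable/unproductive: J.

S -> AA | SM; A -> g; B -> h; D -> SM; M -> g | AA | BD | MS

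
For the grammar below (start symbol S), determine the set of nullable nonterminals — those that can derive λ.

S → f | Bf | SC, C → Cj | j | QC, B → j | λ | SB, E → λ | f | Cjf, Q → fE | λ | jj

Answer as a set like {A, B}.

Directly nullable (have an ε-rule): {B, E, Q}.
Not nullable: C, S — each has a terminal in every rule's right-hand side or depends on a non-nullable symbol.

{B, E, Q}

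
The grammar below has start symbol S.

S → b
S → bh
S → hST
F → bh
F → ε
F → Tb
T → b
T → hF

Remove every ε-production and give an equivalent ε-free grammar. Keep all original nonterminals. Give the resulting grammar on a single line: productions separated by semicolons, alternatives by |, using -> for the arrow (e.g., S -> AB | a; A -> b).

S -> b | bh | hST; F -> Tb | bh; T -> b | h | hF

Nullable set: {F}.
Drop F -> ε.
T -> hF: F nullable, giving h | hF.
Unchanged (no nullable symbols): S -> b; S -> bh; S -> hST; F -> Tb; F -> bh; T -> b.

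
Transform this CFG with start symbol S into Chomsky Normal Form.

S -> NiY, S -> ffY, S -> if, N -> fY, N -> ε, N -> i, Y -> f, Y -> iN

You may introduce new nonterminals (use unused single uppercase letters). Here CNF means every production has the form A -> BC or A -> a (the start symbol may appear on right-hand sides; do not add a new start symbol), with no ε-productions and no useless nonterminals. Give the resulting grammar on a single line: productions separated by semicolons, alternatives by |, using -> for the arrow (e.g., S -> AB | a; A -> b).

S -> AC | BA | BY | ND; A -> f; B -> i; C -> AY; D -> BY; N -> i | AY; Y -> f | i | BN

Nullable: {N}; after ε-elimination: S -> iY | if | NiY | ffY; N -> i | fY; Y -> f | i | iN.
No unit productions to eliminate.
TERM: introduce A -> f, B -> i and substitute in every rule of length ≥2.
BIN: S -> AAY becomes S -> AC, C -> AY; S -> NBY becomes S -> ND, D -> BY.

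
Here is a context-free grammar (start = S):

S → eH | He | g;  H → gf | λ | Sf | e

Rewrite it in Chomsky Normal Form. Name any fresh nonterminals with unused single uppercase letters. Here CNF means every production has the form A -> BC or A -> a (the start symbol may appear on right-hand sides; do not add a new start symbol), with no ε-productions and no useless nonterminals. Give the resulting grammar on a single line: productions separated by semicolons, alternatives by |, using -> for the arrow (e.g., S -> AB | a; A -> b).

S -> e | g | CH | HC; A -> f; B -> g; C -> e; H -> e | BA | SA

Nullable: {H}; after ε-elimination: S -> e | g | He | eH; H -> e | Sf | gf.
No unit productions to eliminate.
TERM: introduce C -> e, A -> f, B -> g and substitute in every rule of length ≥2.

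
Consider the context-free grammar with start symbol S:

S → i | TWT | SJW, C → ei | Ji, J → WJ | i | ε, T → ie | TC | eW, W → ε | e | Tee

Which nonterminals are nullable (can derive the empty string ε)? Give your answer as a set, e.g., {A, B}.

Directly nullable (have an ε-rule): {J, W}.
Not nullable: C, S, T — each has a terminal in every rule's right-hand side or depends on a non-nullable symbol.

{J, W}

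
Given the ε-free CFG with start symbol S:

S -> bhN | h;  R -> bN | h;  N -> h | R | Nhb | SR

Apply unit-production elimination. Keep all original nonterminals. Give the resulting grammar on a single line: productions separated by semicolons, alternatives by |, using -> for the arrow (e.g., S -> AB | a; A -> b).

S -> h | bhN; N -> h | SR | bN | Nhb; R -> h | bN

Unit productions: N->R.
Unit pairs (A ⇒* B via units): (N,R).
S: inherits non-unit rules of {S} → bhN | h.
N: inherits non-unit rules of {N, R} → Nhb | SR | bN | h.
R: inherits non-unit rules of {R} → bN | h.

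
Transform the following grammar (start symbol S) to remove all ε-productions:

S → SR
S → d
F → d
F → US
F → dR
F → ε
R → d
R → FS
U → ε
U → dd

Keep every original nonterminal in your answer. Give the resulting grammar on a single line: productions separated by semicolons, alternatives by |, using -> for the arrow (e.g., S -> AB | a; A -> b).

Nullable set: {F, U}.
Drop F -> ε.
F -> US: U nullable, giving S | US.
R -> FS: F nullable, giving FS | S.
Drop U -> ε.
Unchanged (no nullable symbols): S -> SR; S -> d; F -> d; F -> dR; R -> d; U -> dd.

S -> d | SR; F -> S | d | US | dR; R -> S | d | FS; U -> dd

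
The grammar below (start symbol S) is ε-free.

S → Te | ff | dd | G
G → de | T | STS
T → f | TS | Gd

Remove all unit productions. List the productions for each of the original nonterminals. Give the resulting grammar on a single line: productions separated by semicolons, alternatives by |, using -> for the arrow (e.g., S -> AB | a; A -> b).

S -> f | Gd | TS | Te | dd | de | ff | STS; G -> f | Gd | TS | de | STS; T -> f | Gd | TS

Unit productions: G->T, S->G.
Unit pairs (A ⇒* B via units): (G,T), (S,G), (S,T).
S: inherits non-unit rules of {G, S, T} → Gd | STS | TS | Te | dd | de | f | ff.
G: inherits non-unit rules of {G, T} → Gd | STS | TS | de | f.
T: inherits non-unit rules of {T} → Gd | TS | f.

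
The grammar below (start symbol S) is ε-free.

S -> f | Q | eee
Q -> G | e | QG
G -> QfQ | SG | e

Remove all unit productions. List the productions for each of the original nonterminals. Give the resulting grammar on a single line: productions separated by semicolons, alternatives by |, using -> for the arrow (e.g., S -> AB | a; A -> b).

Unit productions: Q->G, S->Q.
Unit pairs (A ⇒* B via units): (Q,G), (S,G), (S,Q).
S: inherits non-unit rules of {G, Q, S} → QG | QfQ | SG | e | eee | f.
G: inherits non-unit rules of {G} → QfQ | SG | e.
Q: inherits non-unit rules of {G, Q} → QG | QfQ | SG | e.

S -> e | f | QG | SG | QfQ | eee; G -> e | SG | QfQ; Q -> e | QG | SG | QfQ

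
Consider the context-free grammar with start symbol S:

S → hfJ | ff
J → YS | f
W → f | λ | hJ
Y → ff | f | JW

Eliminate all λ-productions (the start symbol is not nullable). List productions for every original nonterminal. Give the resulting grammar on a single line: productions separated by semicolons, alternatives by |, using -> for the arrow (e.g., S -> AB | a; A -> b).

Nullable set: {W}.
Drop W -> λ.
Y -> JW: W nullable, giving J | JW.
Unchanged (no nullable symbols): S -> ff; S -> hfJ; J -> YS; J -> f; W -> f; W -> hJ; Y -> f; Y -> ff.

S -> ff | hfJ; J -> f | YS; W -> f | hJ; Y -> J | f | JW | ff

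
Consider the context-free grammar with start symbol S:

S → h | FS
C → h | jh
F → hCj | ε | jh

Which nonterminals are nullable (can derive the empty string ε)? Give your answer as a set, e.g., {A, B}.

Directly nullable (have an ε-rule): {F}.
Not nullable: C, S — each has a terminal in every rule's right-hand side or depends on a non-nullable symbol.

{F}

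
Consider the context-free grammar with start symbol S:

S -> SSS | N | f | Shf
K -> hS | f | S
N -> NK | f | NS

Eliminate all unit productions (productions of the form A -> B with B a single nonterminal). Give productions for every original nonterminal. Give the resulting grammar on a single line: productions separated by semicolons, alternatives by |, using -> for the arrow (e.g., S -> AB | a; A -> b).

Unit productions: K->S, S->N.
Unit pairs (A ⇒* B via units): (K,N), (K,S), (S,N).
S: inherits non-unit rules of {N, S} → NK | NS | SSS | Shf | f.
K: inherits non-unit rules of {K, N, S} → NK | NS | SSS | Shf | f | hS.
N: inherits non-unit rules of {N} → NK | NS | f.

S -> f | NK | NS | SSS | Shf; K -> f | NK | NS | hS | SSS | Shf; N -> f | NK | NS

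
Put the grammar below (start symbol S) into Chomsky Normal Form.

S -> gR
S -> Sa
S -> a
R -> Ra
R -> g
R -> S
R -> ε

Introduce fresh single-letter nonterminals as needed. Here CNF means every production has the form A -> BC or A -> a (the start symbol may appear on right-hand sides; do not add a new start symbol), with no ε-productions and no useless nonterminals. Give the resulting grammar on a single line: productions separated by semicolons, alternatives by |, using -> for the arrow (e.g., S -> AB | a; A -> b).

S -> a | g | BR | SA; A -> a; B -> g; R -> a | g | BR | RA | SA

Nullable: {R}; after ε-elimination: S -> a | g | Sa | gR; R -> S | a | g | Ra.
After unit-elimination: S -> a | g | Sa | gR; R -> a | g | Ra | Sa | gR.
TERM: introduce A -> a, B -> g and substitute in every rule of length ≥2.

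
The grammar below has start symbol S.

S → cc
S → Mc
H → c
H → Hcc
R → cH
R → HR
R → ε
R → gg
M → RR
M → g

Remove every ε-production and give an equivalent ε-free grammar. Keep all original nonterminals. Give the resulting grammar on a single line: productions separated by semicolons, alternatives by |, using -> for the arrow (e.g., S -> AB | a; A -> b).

S -> c | Mc | cc; H -> c | Hcc; M -> R | g | RR; R -> H | HR | cH | gg

Nullable set: {M, R}.
S -> Mc: M nullable, giving Mc | c.
M -> RR: R, R nullable, giving R | RR.
Drop R -> ε.
R -> HR: R nullable, giving H | HR.
Unchanged (no nullable symbols): S -> cc; H -> Hcc; H -> c; M -> g; R -> cH; R -> gg.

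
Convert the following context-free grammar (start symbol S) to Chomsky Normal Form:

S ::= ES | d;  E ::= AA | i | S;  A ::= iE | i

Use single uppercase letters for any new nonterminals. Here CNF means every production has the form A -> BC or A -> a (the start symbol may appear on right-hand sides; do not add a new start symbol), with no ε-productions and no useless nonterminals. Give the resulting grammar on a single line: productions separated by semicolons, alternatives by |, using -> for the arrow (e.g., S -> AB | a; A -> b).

No ε-productions.
After unit-elimination: S -> d | ES; A -> i | iE; E -> d | i | AA | ES.
TERM: introduce B -> i and substitute in every rule of length ≥2.

S -> d | ES; A -> i | BE; B -> i; E -> d | i | AA | ES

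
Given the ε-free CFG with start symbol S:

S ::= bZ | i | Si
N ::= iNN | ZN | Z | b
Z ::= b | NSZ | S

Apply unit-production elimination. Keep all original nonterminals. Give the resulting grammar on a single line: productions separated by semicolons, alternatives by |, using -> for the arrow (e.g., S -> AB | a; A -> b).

Unit productions: N->Z, Z->S.
Unit pairs (A ⇒* B via units): (N,S), (N,Z), (Z,S).
S: inherits non-unit rules of {S} → Si | bZ | i.
N: inherits non-unit rules of {N, S, Z} → NSZ | Si | ZN | b | bZ | i | iNN.
Z: inherits non-unit rules of {S, Z} → NSZ | Si | b | bZ | i.

S -> i | Si | bZ; N -> b | i | Si | ZN | bZ | NSZ | iNN; Z -> b | i | Si | bZ | NSZ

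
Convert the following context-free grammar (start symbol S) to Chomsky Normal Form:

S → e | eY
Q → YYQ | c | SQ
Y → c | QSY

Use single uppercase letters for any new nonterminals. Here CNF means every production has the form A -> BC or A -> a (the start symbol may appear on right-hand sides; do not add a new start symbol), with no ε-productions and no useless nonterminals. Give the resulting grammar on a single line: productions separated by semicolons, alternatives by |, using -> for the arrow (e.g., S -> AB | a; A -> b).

S -> e | AY; A -> e; B -> YQ; C -> SY; Q -> c | SQ | YB; Y -> c | QC

No ε-productions.
No unit productions to eliminate.
TERM: introduce A -> e and substitute in every rule of length ≥2.
BIN: Q -> YYQ becomes Q -> YB, B -> YQ; Y -> QSY becomes Y -> QC, C -> SY.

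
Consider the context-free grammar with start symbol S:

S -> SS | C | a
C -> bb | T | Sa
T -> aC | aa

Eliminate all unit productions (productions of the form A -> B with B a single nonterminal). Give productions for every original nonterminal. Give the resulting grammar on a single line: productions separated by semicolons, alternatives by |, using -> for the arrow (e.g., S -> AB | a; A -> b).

S -> a | SS | Sa | aC | aa | bb; C -> Sa | aC | aa | bb; T -> aC | aa

Unit productions: C->T, S->C.
Unit pairs (A ⇒* B via units): (C,T), (S,C), (S,T).
S: inherits non-unit rules of {C, S, T} → SS | Sa | a | aC | aa | bb.
C: inherits non-unit rules of {C, T} → Sa | aC | aa | bb.
T: inherits non-unit rules of {T} → aC | aa.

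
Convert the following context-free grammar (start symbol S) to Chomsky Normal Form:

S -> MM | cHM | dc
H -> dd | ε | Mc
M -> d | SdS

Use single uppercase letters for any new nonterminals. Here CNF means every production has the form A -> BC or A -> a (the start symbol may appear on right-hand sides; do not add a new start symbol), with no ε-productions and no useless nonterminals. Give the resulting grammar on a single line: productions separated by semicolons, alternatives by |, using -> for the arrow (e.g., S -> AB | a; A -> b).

S -> AD | AM | BA | MM; A -> c; B -> d; C -> BS; D -> HM; H -> BB | MA; M -> d | SC

Nullable: {H}; after ε-elimination: S -> MM | cM | dc | cHM; H -> Mc | dd; M -> d | SdS.
No unit productions to eliminate.
TERM: introduce A -> c, B -> d and substitute in every rule of length ≥2.
BIN: M -> SBS becomes M -> SC, C -> BS; S -> AHM becomes S -> AD, D -> HM.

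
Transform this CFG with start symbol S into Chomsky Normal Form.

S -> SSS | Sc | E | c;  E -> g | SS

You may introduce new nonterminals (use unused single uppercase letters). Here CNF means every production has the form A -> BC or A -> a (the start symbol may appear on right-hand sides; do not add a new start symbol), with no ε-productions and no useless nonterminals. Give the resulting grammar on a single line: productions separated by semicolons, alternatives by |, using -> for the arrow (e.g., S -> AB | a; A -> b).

S -> c | g | SA | SB | SS; A -> c; B -> SS

No ε-productions.
After unit-elimination: S -> c | g | SS | Sc | SSS; E -> g | SS.
TERM: introduce A -> c and substitute in every rule of length ≥2.
BIN: S -> SSS becomes S -> SB, B -> SS.
Drop unreachable/unproductive: E.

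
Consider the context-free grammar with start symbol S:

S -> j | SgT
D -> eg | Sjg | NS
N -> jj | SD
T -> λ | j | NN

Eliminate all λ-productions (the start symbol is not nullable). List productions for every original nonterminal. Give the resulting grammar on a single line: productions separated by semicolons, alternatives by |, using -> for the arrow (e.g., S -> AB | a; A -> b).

Nullable set: {T}.
S -> SgT: T nullable, giving Sg | SgT.
Drop T -> λ.
Unchanged (no nullable symbols): S -> j; D -> NS; D -> Sjg; D -> eg; N -> SD; N -> jj; T -> NN; T -> j.

S -> j | Sg | SgT; D -> NS | eg | Sjg; N -> SD | jj; T -> j | NN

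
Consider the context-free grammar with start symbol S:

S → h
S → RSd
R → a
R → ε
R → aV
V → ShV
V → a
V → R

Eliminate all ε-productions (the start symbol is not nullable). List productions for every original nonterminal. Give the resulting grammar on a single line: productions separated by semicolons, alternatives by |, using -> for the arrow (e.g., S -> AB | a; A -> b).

S -> h | Sd | RSd; R -> a | aV; V -> R | a | Sh | ShV

Nullable set: {R, V}.
S -> RSd: R nullable, giving RSd | Sd.
Drop R -> ε.
R -> aV: V nullable, giving a | aV.
V -> R: R nullable, giving R.
V -> ShV: V nullable, giving Sh | ShV.
Unchanged (no nullable symbols): S -> h; R -> a; V -> a.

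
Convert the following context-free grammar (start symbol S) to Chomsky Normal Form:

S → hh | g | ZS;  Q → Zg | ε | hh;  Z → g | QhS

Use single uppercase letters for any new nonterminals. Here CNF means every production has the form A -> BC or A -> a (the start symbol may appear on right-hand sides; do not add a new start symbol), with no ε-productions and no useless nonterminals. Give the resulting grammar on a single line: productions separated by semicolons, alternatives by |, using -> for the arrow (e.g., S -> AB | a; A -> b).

Nullable: {Q}; after ε-elimination: S -> g | ZS | hh; Q -> Zg | hh; Z -> g | hS | QhS.
No unit productions to eliminate.
TERM: introduce A -> g, B -> h and substitute in every rule of length ≥2.
BIN: Z -> QBS becomes Z -> QC, C -> BS.

S -> g | BB | ZS; A -> g; B -> h; C -> BS; Q -> BB | ZA; Z -> g | BS | QC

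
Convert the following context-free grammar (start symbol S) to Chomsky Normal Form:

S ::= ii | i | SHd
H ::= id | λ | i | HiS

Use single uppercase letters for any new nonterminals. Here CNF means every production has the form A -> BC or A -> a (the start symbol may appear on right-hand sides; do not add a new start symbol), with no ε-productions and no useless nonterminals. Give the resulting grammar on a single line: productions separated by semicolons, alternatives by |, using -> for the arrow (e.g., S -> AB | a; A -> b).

S -> i | AA | SB | SD; A -> i; B -> d; C -> AS; D -> HB; H -> i | AB | AS | HC

Nullable: {H}; after ε-elimination: S -> i | Sd | ii | SHd; H -> i | iS | id | HiS.
No unit productions to eliminate.
TERM: introduce B -> d, A -> i and substitute in every rule of length ≥2.
BIN: H -> HAS becomes H -> HC, C -> AS; S -> SHB becomes S -> SD, D -> HB.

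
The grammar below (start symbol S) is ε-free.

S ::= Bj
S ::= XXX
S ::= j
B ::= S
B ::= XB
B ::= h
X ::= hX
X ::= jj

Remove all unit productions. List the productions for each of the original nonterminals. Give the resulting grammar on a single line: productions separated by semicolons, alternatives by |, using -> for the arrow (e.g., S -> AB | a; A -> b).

Unit productions: B->S.
Unit pairs (A ⇒* B via units): (B,S).
S: inherits non-unit rules of {S} → Bj | XXX | j.
B: inherits non-unit rules of {B, S} → Bj | XB | XXX | h | j.
X: inherits non-unit rules of {X} → hX | jj.

S -> j | Bj | XXX; B -> h | j | Bj | XB | XXX; X -> hX | jj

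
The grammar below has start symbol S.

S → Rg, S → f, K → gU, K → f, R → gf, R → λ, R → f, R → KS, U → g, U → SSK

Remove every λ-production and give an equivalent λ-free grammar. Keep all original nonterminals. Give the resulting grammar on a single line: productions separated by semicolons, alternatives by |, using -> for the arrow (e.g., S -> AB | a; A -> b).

S -> f | g | Rg; K -> f | gU; R -> f | KS | gf; U -> g | SSK

Nullable set: {R}.
S -> Rg: R nullable, giving Rg | g.
Drop R -> λ.
Unchanged (no nullable symbols): S -> f; K -> f; K -> gU; R -> KS; R -> f; R -> gf; U -> SSK; U -> g.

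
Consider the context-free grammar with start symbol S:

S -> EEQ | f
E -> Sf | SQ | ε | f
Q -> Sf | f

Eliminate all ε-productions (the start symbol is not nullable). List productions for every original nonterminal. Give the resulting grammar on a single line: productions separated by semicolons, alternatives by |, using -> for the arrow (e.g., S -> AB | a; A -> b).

Nullable set: {E}.
S -> EEQ: E, E nullable, giving EEQ | EQ | Q.
Drop E -> ε.
Unchanged (no nullable symbols): S -> f; E -> SQ; E -> Sf; E -> f; Q -> Sf; Q -> f.

S -> Q | f | EQ | EEQ; E -> f | SQ | Sf; Q -> f | Sf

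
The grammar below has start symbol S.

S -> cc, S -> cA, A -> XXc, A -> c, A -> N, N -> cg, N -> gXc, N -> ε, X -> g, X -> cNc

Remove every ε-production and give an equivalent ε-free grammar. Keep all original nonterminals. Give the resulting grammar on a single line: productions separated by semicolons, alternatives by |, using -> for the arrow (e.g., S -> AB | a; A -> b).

S -> c | cA | cc; A -> N | c | XXc; N -> cg | gXc; X -> g | cc | cNc

Nullable set: {A, N}.
S -> cA: A nullable, giving c | cA.
A -> N: N nullable, giving N.
Drop N -> ε.
X -> cNc: N nullable, giving cNc | cc.
Unchanged (no nullable symbols): S -> cc; A -> XXc; A -> c; N -> cg; N -> gXc; X -> g.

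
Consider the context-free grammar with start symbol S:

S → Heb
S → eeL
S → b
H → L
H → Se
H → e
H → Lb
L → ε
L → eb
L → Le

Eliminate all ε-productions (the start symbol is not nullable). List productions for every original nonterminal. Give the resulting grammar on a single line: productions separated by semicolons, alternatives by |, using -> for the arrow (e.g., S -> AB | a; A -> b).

Nullable set: {H, L}.
S -> Heb: H nullable, giving Heb | eb.
S -> eeL: L nullable, giving ee | eeL.
H -> L: L nullable, giving L.
H -> Lb: L nullable, giving Lb | b.
Drop L -> ε.
L -> Le: L nullable, giving Le | e.
Unchanged (no nullable symbols): S -> b; H -> Se; H -> e; L -> eb.

S -> b | eb | ee | Heb | eeL; H -> L | b | e | Lb | Se; L -> e | Le | eb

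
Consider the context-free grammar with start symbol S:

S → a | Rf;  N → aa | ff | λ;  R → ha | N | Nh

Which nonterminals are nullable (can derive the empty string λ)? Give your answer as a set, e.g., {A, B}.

Directly nullable (have an ε-rule): {N}.
R is nullable via R -> N (every symbol on the right is already known nullable).
Not nullable: S — each has a terminal in every rule's right-hand side or depends on a non-nullable symbol.

{N, R}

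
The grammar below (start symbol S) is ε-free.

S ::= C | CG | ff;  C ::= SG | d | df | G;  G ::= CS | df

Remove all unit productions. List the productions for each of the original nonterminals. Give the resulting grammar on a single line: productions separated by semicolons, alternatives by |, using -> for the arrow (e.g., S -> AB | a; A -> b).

S -> d | CG | CS | SG | df | ff; C -> d | CS | SG | df; G -> CS | df

Unit productions: C->G, S->C.
Unit pairs (A ⇒* B via units): (C,G), (S,C), (S,G).
S: inherits non-unit rules of {C, G, S} → CG | CS | SG | d | df | ff.
C: inherits non-unit rules of {C, G} → CS | SG | d | df.
G: inherits non-unit rules of {G} → CS | df.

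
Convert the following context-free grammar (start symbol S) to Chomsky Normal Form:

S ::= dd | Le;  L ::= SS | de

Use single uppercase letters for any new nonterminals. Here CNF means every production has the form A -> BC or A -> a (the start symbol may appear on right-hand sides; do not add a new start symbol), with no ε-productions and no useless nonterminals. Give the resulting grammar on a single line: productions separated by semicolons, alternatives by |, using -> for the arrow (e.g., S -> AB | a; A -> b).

S -> AA | LB; A -> d; B -> e; L -> AB | SS

No ε-productions.
No unit productions to eliminate.
TERM: introduce A -> d, B -> e and substitute in every rule of length ≥2.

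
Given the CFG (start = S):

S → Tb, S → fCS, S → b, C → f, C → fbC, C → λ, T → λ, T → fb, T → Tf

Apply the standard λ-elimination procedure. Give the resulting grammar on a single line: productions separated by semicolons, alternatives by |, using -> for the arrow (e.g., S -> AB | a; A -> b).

Nullable set: {C, T}.
S -> Tb: T nullable, giving Tb | b.
S -> fCS: C nullable, giving fCS | fS.
Drop C -> λ.
C -> fbC: C nullable, giving fb | fbC.
Drop T -> λ.
T -> Tf: T nullable, giving Tf | f.
Unchanged (no nullable symbols): S -> b; C -> f; T -> fb.

S -> b | Tb | fS | fCS; C -> f | fb | fbC; T -> f | Tf | fb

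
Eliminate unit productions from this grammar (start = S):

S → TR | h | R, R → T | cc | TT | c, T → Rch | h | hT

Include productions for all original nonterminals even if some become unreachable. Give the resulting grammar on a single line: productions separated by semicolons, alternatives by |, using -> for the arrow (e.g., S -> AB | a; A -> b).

Unit productions: R->T, S->R.
Unit pairs (A ⇒* B via units): (R,T), (S,R), (S,T).
S: inherits non-unit rules of {R, S, T} → Rch | TR | TT | c | cc | h | hT.
R: inherits non-unit rules of {R, T} → Rch | TT | c | cc | h | hT.
T: inherits non-unit rules of {T} → Rch | h | hT.

S -> c | h | TR | TT | cc | hT | Rch; R -> c | h | TT | cc | hT | Rch; T -> h | hT | Rch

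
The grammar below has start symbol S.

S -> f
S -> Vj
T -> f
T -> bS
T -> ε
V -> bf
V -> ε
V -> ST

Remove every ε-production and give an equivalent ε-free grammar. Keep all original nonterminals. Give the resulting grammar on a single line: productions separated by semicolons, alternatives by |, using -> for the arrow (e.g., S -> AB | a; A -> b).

S -> f | j | Vj; T -> f | bS; V -> S | ST | bf

Nullable set: {T, V}.
S -> Vj: V nullable, giving Vj | j.
Drop T -> ε.
Drop V -> ε.
V -> ST: T nullable, giving S | ST.
Unchanged (no nullable symbols): S -> f; T -> bS; T -> f; V -> bf.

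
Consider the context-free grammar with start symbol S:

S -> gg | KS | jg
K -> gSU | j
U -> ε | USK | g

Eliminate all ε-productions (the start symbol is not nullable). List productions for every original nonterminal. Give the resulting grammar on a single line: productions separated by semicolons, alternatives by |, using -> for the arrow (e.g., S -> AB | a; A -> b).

S -> KS | gg | jg; K -> j | gS | gSU; U -> g | SK | USK

Nullable set: {U}.
K -> gSU: U nullable, giving gS | gSU.
Drop U -> ε.
U -> USK: U nullable, giving SK | USK.
Unchanged (no nullable symbols): S -> KS; S -> gg; S -> jg; K -> j; U -> g.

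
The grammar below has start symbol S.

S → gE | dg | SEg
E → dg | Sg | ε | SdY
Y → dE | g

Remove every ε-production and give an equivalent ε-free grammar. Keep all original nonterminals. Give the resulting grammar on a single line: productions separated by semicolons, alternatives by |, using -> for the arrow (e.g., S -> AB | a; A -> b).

S -> g | Sg | dg | gE | SEg; E -> Sg | dg | SdY; Y -> d | g | dE

Nullable set: {E}.
S -> SEg: E nullable, giving SEg | Sg.
S -> gE: E nullable, giving g | gE.
Drop E -> ε.
Y -> dE: E nullable, giving d | dE.
Unchanged (no nullable symbols): S -> dg; E -> SdY; E -> Sg; E -> dg; Y -> g.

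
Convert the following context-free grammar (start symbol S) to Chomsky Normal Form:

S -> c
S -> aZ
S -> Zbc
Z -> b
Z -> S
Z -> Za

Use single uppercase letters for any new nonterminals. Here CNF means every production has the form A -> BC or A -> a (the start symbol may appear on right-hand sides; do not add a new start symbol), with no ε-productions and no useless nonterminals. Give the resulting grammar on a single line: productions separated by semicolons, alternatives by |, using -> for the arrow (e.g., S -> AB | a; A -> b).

No ε-productions.
After unit-elimination: S -> c | aZ | Zbc; Z -> b | c | Za | aZ | Zbc.
TERM: introduce C -> a, A -> b, B -> c and substitute in every rule of length ≥2.
BIN: S -> ZAB becomes S -> ZD, D -> AB; Z -> ZAB becomes Z -> ZE, E -> AB.

S -> c | CZ | ZD; A -> b; B -> c; C -> a; D -> AB; E -> AB; Z -> b | c | CZ | ZC | ZE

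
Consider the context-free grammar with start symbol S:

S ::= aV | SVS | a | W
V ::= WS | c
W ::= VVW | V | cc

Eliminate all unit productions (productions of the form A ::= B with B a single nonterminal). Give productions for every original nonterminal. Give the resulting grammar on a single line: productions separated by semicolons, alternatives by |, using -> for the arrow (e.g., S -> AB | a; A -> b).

Unit productions: S->W, W->V.
Unit pairs (A ⇒* B via units): (S,V), (S,W), (W,V).
S: inherits non-unit rules of {S, V, W} → SVS | VVW | WS | a | aV | c | cc.
V: inherits non-unit rules of {V} → WS | c.
W: inherits non-unit rules of {V, W} → VVW | WS | c | cc.

S -> a | c | WS | aV | cc | SVS | VVW; V -> c | WS; W -> c | WS | cc | VVW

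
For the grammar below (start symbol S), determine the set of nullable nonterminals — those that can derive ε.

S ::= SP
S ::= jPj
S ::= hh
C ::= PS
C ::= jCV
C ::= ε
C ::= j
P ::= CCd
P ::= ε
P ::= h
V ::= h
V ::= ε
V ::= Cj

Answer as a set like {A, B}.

Directly nullable (have an ε-rule): {C, P, V}.
Not nullable: S — each has a terminal in every rule's right-hand side or depends on a non-nullable symbol.

{C, P, V}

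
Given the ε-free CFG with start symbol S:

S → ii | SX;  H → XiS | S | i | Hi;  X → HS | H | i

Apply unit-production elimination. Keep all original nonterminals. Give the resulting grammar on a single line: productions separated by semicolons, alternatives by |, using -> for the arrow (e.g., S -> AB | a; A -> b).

Unit productions: H->S, X->H.
Unit pairs (A ⇒* B via units): (H,S), (X,H), (X,S).
S: inherits non-unit rules of {S} → SX | ii.
H: inherits non-unit rules of {H, S} → Hi | SX | XiS | i | ii.
X: inherits non-unit rules of {H, S, X} → HS | Hi | SX | XiS | i | ii.

S -> SX | ii; H -> i | Hi | SX | ii | XiS; X -> i | HS | Hi | SX | ii | XiS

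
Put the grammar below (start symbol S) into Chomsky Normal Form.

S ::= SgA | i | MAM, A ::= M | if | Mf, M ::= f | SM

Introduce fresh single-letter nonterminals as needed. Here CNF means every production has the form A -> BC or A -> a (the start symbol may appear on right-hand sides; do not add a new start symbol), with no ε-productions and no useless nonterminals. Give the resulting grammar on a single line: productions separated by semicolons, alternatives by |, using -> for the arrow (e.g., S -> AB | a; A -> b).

No ε-productions.
After unit-elimination: S -> i | MAM | SgA; A -> f | Mf | SM | if; M -> f | SM.
TERM: introduce B -> f, D -> g, C -> i and substitute in every rule of length ≥2.
BIN: S -> MAM becomes S -> ME, E -> AM; S -> SDA becomes S -> SF, F -> DA.

S -> i | ME | SF; A -> f | CB | MB | SM; B -> f; C -> i; D -> g; E -> AM; F -> DA; M -> f | SM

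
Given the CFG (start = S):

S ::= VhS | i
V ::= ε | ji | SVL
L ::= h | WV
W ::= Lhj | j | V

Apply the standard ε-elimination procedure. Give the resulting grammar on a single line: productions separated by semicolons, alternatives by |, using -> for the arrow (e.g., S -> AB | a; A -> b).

S -> i | hS | VhS; L -> V | W | h | WV; V -> S | SL | SV | ji | SVL; W -> V | j | hj | Lhj

Nullable set: {L, V, W}.
S -> VhS: V nullable, giving VhS | hS.
L -> WV: W, V nullable, giving V | W | WV.
Drop V -> ε.
V -> SVL: V, L nullable, giving S | SL | SV | SVL.
W -> Lhj: L nullable, giving Lhj | hj.
W -> V: V nullable, giving V.
Unchanged (no nullable symbols): S -> i; L -> h; V -> ji; W -> j.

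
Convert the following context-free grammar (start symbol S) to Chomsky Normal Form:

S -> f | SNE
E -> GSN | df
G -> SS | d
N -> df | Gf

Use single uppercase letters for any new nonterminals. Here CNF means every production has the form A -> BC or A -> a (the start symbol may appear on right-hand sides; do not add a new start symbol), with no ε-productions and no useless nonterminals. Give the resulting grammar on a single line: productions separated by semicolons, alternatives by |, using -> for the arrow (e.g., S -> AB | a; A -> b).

No ε-productions.
No unit productions to eliminate.
TERM: introduce A -> d, B -> f and substitute in every rule of length ≥2.
BIN: E -> GSN becomes E -> GC, C -> SN; S -> SNE becomes S -> SD, D -> NE.

S -> f | SD; A -> d; B -> f; C -> SN; D -> NE; E -> AB | GC; G -> d | SS; N -> AB | GB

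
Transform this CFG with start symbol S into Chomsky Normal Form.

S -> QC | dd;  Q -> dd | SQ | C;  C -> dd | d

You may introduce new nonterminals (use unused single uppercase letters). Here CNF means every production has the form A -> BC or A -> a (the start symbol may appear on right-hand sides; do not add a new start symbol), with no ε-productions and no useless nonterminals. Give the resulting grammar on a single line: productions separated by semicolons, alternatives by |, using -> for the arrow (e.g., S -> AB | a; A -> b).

S -> AA | QC; A -> d; C -> d | AA; Q -> d | AA | SQ

No ε-productions.
After unit-elimination: S -> QC | dd; C -> d | dd; Q -> d | SQ | dd.
TERM: introduce A -> d and substitute in every rule of length ≥2.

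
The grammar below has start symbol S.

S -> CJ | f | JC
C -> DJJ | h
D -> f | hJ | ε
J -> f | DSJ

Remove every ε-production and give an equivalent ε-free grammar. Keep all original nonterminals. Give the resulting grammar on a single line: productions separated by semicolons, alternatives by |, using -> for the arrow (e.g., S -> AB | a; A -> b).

Nullable set: {D}.
C -> DJJ: D nullable, giving DJJ | JJ.
Drop D -> ε.
J -> DSJ: D nullable, giving DSJ | SJ.
Unchanged (no nullable symbols): S -> CJ; S -> JC; S -> f; C -> h; D -> f; D -> hJ; J -> f.

S -> f | CJ | JC; C -> h | JJ | DJJ; D -> f | hJ; J -> f | SJ | DSJ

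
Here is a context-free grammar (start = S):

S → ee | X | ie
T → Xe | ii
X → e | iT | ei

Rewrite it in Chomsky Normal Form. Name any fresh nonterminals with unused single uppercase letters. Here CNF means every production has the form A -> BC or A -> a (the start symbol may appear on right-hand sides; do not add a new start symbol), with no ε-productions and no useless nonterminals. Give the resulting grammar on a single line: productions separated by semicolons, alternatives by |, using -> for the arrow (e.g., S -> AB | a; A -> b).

No ε-productions.
After unit-elimination: S -> e | ee | ei | iT | ie; T -> Xe | ii; X -> e | ei | iT.
TERM: introduce A -> e, B -> i and substitute in every rule of length ≥2.

S -> e | AA | AB | BA | BT; A -> e; B -> i; T -> BB | XA; X -> e | AB | BT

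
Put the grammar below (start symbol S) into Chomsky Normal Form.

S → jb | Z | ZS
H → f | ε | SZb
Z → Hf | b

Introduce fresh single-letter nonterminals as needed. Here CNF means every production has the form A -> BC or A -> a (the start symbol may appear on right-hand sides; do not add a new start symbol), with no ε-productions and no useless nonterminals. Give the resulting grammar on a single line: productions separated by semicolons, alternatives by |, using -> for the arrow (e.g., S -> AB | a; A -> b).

S -> b | f | CA | HB | ZS; A -> b; B -> f; C -> j; D -> ZA; H -> f | SD; Z -> b | f | HB

Nullable: {H}; after ε-elimination: S -> Z | ZS | jb; H -> f | SZb; Z -> b | f | Hf.
After unit-elimination: S -> b | f | Hf | ZS | jb; H -> f | SZb; Z -> b | f | Hf.
TERM: introduce A -> b, B -> f, C -> j and substitute in every rule of length ≥2.
BIN: H -> SZA becomes H -> SD, D -> ZA.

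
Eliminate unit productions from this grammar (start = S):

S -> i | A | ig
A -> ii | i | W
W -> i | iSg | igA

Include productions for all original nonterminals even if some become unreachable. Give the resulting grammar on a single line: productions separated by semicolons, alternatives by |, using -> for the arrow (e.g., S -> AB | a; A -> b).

Unit productions: A->W, S->A.
Unit pairs (A ⇒* B via units): (A,W), (S,A), (S,W).
S: inherits non-unit rules of {A, S, W} → i | iSg | ig | igA | ii.
A: inherits non-unit rules of {A, W} → i | iSg | igA | ii.
W: inherits non-unit rules of {W} → i | iSg | igA.

S -> i | ig | ii | iSg | igA; A -> i | ii | iSg | igA; W -> i | iSg | igA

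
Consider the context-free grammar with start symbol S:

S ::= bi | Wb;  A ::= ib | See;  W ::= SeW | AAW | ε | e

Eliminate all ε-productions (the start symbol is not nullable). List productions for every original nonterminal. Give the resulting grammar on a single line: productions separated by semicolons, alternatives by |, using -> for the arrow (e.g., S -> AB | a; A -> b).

S -> b | Wb | bi; A -> ib | See; W -> e | AA | Se | AAW | SeW

Nullable set: {W}.
S -> Wb: W nullable, giving Wb | b.
Drop W -> ε.
W -> AAW: W nullable, giving AA | AAW.
W -> SeW: W nullable, giving Se | SeW.
Unchanged (no nullable symbols): S -> bi; A -> See; A -> ib; W -> e.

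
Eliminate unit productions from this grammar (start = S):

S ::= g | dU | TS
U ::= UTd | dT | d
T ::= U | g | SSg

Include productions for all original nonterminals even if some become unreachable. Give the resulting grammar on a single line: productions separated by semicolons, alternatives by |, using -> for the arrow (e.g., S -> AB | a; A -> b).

S -> g | TS | dU; T -> d | g | dT | SSg | UTd; U -> d | dT | UTd

Unit productions: T->U.
Unit pairs (A ⇒* B via units): (T,U).
S: inherits non-unit rules of {S} → TS | dU | g.
T: inherits non-unit rules of {T, U} → SSg | UTd | d | dT | g.
U: inherits non-unit rules of {U} → UTd | d | dT.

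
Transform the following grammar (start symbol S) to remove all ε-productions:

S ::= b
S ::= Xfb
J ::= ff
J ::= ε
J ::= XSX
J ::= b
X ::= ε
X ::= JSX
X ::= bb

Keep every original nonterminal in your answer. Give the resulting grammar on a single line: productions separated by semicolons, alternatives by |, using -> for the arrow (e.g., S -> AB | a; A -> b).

S -> b | fb | Xfb; J -> S | b | SX | XS | ff | XSX; X -> S | JS | SX | bb | JSX

Nullable set: {J, X}.
S -> Xfb: X nullable, giving Xfb | fb.
Drop J -> ε.
J -> XSX: X, X nullable, giving S | SX | XS | XSX.
Drop X -> ε.
X -> JSX: J, X nullable, giving JS | JSX | S | SX.
Unchanged (no nullable symbols): S -> b; J -> b; J -> ff; X -> bb.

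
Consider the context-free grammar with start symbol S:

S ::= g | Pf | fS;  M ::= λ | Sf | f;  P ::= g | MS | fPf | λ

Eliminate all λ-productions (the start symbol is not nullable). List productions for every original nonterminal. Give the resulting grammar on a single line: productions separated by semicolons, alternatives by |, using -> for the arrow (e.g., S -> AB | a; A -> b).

Nullable set: {M, P}.
S -> Pf: P nullable, giving Pf | f.
Drop M -> λ.
Drop P -> λ.
P -> MS: M nullable, giving MS | S.
P -> fPf: P nullable, giving fPf | ff.
Unchanged (no nullable symbols): S -> fS; S -> g; M -> Sf; M -> f; P -> g.

S -> f | g | Pf | fS; M -> f | Sf; P -> S | g | MS | ff | fPf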